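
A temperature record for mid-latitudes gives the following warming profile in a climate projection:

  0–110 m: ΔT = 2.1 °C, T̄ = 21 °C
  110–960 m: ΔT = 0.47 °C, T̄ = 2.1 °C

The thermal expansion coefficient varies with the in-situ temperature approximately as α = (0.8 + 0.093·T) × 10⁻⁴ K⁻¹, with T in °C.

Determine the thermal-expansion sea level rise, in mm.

Layer 1: α = (0.8 + 0.093×21)×10⁻⁴ = 2.753×10⁻⁴ K⁻¹
Layer 2: α = (0.8 + 0.093×2.1)×10⁻⁴ = 0.9953×10⁻⁴ K⁻¹
0–110 m: 110 × 2.1 × 2.753×10⁻⁴ = 0.0635943 m
110–960 m: 850 × 0.9953×10⁻⁴ × 0.47 = 0.039762235 m
Δh = 0.0635943 + 0.039762235 = 0.103356535 m

Δh = 103 mm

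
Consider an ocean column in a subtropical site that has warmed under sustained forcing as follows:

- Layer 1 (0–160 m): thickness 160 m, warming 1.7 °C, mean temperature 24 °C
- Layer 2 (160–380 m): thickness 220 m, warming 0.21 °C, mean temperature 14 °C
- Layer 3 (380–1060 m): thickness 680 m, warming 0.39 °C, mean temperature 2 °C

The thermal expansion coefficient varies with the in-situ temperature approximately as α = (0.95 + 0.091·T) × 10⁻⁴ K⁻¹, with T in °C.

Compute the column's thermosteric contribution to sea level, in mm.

Δh = 126 mm

Layer 1: α = (0.95 + 0.091×24)×10⁻⁴ = 3.134×10⁻⁴ K⁻¹
Layer 2: α = (0.95 + 0.091×14)×10⁻⁴ = 2.224×10⁻⁴ K⁻¹
Layer 3: α = (0.95 + 0.091×2)×10⁻⁴ = 1.132×10⁻⁴ K⁻¹
Layer 1: 160 × 3.134×10⁻⁴ × 1.7 = 0.0852448 m
160–380 m: 0.21 × 2.224×10⁻⁴ × 220 = 0.01027488 m
Layer 3: 0.39 × 680 × 1.132×10⁻⁴ = 0.03002064 m
Δh = 0.0852448 + 0.01027488 + 0.03002064 = 0.12554032 m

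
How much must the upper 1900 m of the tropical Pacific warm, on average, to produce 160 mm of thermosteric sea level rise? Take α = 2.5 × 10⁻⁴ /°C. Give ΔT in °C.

ΔT = Δh/(αH) = 0.16 / (2.5×10⁻⁴ × 1900) ≈ 0.3368 °C

about 0.337 °C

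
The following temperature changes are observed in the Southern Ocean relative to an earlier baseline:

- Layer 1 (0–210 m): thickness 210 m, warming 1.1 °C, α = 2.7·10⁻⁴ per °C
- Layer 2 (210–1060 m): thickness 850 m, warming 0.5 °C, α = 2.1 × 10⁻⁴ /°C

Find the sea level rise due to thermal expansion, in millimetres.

Layer 1: 210 × 2.7×10⁻⁴ × 1.1 = 0.06237 m
210–1060 m: 2.1×10⁻⁴ × 0.5 × 850 = 0.08925 m
Δh = 0.06237 + 0.08925 = 0.15162 m ≈ 152 mm

152 mm of thermosteric rise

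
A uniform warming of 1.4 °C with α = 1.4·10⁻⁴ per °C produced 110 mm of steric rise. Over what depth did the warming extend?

H = Δh/(αΔT) = 0.11 / (1.4×10⁻⁴ × 1.4) ≈ 561.2 m

about 561 m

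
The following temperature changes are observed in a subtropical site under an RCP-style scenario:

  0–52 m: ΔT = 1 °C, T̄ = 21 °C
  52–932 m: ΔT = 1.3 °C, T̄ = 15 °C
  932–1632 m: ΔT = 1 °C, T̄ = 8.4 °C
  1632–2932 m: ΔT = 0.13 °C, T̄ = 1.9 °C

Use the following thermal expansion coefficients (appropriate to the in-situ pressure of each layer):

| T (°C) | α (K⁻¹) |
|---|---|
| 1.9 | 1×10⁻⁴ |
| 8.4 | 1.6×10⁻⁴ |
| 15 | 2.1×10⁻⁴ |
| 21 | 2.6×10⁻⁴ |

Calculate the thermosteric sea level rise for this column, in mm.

383 mm of thermosteric rise

Layer 1 at 21 °C → α = 2.6×10⁻⁴ K⁻¹
Layer 2 at 15 °C → α = 2.1×10⁻⁴ K⁻¹
Layer 3 at 8.4 °C → α = 1.6×10⁻⁴ K⁻¹
Layer 4 at 1.9 °C → α = 1×10⁻⁴ K⁻¹
0–52 m: 1 × 52 × 2.6×10⁻⁴ = 0.01352 m
880 × 1.3 × 2.1×10⁻⁴ = 0.24024 m
Layer 3: 1.6×10⁻⁴ × 700 × 1 = 0.11200 m
1×10⁻⁴ × 1300 × 0.13 = 0.01690 m
Δh = 0.01352 + 0.24024 + 0.11200 + 0.01690 = 0.38266 m ≈ 383 mm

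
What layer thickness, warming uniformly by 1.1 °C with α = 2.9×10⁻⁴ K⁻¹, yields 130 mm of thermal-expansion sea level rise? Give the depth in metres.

H ≈ 408 m

H = Δh/(αΔT) = 0.13 / (2.9×10⁻⁴ × 1.1) ≈ 407.5 m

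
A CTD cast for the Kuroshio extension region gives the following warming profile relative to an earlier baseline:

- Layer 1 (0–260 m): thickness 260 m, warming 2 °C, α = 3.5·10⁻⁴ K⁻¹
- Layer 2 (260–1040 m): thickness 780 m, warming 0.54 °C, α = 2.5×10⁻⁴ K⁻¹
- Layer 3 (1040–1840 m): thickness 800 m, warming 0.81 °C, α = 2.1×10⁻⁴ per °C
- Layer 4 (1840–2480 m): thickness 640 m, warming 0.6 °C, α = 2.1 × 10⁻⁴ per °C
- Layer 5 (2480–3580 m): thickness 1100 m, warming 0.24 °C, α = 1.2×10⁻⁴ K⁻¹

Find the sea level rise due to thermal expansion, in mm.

260 × 2 × 3.5×10⁻⁴ = 0.18200 m
Layer 2: 2.5×10⁻⁴ × 780 × 0.54 = 0.10530 m
1040–1840 m: 0.81 × 2.1×10⁻⁴ × 800 = 0.13608 m
1840–2480 m: 0.6 × 2.1×10⁻⁴ × 640 = 0.08064 m
2480–3580 m: 1.2×10⁻⁴ × 0.24 × 1100 = 0.03168 m
Δh = 0.18200 + 0.10530 + 0.13608 + 0.08064 + 0.03168 = 0.53570 m ≈ 536 mm

536 mm of thermosteric rise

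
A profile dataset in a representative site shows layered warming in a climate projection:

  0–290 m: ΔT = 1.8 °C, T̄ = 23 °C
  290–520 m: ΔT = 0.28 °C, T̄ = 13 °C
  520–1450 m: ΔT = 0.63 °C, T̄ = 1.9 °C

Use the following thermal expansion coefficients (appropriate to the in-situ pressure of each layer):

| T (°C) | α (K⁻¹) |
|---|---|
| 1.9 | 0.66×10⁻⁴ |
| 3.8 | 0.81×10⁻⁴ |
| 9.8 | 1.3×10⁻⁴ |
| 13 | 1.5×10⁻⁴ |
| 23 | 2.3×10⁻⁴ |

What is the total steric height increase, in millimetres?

Layer 1 at 23 °C → α = 2.3×10⁻⁴ K⁻¹
Layer 2 at 13 °C → α = 1.5×10⁻⁴ K⁻¹
Layer 3 at 1.9 °C → α = 0.66×10⁻⁴ K⁻¹
0–290 m: 2.3×10⁻⁴ × 290 × 1.8 = 0.12006 m
Layer 2: 1.5×10⁻⁴ × 0.28 × 230 = 0.00966 m
0.66×10⁻⁴ × 0.63 × 930 = 0.0386694 m
Δh = 0.12006 + 0.00966 + 0.0386694 = 0.1683894 m

Δh = 170 mm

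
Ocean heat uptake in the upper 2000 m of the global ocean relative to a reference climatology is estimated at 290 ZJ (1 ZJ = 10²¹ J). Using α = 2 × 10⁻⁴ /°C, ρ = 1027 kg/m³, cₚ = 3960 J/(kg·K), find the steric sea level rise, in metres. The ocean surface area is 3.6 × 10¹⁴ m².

0.0396 m

Per unit area: Q = 290×10²¹ / (3.6×10¹⁴) ≈ 8.056×10⁸ J/m²
Δh = αQ/(ρcₚ) = 2×10⁻⁴ × 8.056×10⁸ / (1027 × 3960) ≈ 0.039617 m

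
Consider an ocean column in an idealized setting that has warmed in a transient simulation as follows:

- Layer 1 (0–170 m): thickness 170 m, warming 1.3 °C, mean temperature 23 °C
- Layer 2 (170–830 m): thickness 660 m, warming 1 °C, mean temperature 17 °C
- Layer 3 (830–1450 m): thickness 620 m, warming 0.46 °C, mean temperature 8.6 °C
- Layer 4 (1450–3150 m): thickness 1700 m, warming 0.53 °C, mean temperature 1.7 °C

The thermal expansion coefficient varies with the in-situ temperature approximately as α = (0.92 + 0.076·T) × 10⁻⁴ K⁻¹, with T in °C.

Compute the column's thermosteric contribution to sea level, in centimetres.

34.4 cm

Layer 1: α = (0.92 + 0.076×23)×10⁻⁴ = 2.668×10⁻⁴ K⁻¹
Layer 2: α = (0.92 + 0.076×17)×10⁻⁴ = 2.212×10⁻⁴ K⁻¹
Layer 3: α = (0.92 + 0.076×8.6)×10⁻⁴ = 1.5736×10⁻⁴ K⁻¹
Layer 4: α = (0.92 + 0.076×1.7)×10⁻⁴ = 1.0492×10⁻⁴ K⁻¹
Layer 1: 2.668×10⁻⁴ × 170 × 1.3 = 0.0589628 m
Layer 2: 660 × 2.212×10⁻⁴ × 1 = 0.145992 m
620 × 1.5736×10⁻⁴ × 0.46 = 0.044879072 m
Layer 4: 1.0492×10⁻⁴ × 1700 × 0.53 = 0.09453292 m
Δh = 0.0589628 + 0.145992 + 0.044879072 + 0.09453292 = 0.344366792 m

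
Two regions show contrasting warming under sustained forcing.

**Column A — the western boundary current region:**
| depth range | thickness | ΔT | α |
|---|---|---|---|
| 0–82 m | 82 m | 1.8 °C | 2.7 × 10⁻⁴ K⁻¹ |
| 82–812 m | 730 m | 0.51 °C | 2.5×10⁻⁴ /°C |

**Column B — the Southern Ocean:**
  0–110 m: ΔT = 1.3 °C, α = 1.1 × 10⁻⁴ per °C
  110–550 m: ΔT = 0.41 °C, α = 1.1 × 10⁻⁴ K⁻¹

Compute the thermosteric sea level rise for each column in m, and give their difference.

Δh_A ≈ 0.13 m, Δh_B ≈ 0.036 m; difference ≈ 0.097 m

A Layer 1: 1.8 × 82 × 2.7×10⁻⁴ = 0.039852 m
A Layer 2: 730 × 2.5×10⁻⁴ × 0.51 = 0.093075 m
A total: 0.132927 m
B 0–110 m: 110 × 1.1×10⁻⁴ × 1.3 = 0.01573 m
B Layer 2: 440 × 1.1×10⁻⁴ × 0.41 = 0.019844 m
B total: 0.035574 m
Difference: 0.132927 − 0.035574 = 0.097353 m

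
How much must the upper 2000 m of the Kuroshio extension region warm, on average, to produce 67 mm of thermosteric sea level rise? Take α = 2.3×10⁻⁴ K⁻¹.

ΔT = Δh/(αH) = 0.067 / (2.3×10⁻⁴ × 2000) ≈ 0.1457 °C

ΔT ≈ 0.146 °C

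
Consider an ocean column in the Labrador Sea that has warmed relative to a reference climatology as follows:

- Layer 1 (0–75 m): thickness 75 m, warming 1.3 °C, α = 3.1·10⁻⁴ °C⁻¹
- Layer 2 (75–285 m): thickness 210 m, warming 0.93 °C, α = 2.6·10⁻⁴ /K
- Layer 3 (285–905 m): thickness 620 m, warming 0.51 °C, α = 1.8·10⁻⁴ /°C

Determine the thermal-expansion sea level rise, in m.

0–75 m: 75 × 1.3 × 3.1×10⁻⁴ = 0.030225 m
Layer 2: 2.6×10⁻⁴ × 210 × 0.93 = 0.050778 m
285–905 m: 0.51 × 620 × 1.8×10⁻⁴ = 0.056916 m
Δh = 0.030225 + 0.050778 + 0.056916 = 0.137919 m

Δh ≈ 0.14 m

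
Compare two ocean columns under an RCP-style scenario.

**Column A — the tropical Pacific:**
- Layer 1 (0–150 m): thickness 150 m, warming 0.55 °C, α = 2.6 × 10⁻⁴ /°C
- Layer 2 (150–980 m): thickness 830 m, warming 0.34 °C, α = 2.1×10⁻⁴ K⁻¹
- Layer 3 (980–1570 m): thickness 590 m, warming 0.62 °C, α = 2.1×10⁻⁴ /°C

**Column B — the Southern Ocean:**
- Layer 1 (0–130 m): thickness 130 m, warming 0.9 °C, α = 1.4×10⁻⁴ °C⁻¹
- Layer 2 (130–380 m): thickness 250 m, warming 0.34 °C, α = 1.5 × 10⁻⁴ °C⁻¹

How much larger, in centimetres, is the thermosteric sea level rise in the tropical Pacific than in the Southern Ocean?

Δh_A − Δh_B ≈ 13 cm

A 0.55 × 2.6×10⁻⁴ × 150 = 0.02145 m
A 830 × 2.1×10⁻⁴ × 0.34 = 0.059262 m
A Layer 3: 0.62 × 590 × 2.1×10⁻⁴ = 0.076818 m
A total: 0.15753 m
B Layer 1: 0.9 × 130 × 1.4×10⁻⁴ = 0.01638 m
B 0.34 × 250 × 1.5×10⁻⁴ = 0.01275 m
B total: 0.02913 m
Difference: 0.15753 − 0.02913 = 0.12840 m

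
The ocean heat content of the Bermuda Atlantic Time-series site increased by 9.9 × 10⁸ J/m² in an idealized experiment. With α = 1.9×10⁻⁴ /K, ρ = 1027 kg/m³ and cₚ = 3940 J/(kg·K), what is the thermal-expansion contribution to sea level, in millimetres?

Δh = αQ/(ρcₚ) = 1.9×10⁻⁴ × 9.9×10⁸ / (1027 × 3940) ≈ 0.046486 m

about 46 mm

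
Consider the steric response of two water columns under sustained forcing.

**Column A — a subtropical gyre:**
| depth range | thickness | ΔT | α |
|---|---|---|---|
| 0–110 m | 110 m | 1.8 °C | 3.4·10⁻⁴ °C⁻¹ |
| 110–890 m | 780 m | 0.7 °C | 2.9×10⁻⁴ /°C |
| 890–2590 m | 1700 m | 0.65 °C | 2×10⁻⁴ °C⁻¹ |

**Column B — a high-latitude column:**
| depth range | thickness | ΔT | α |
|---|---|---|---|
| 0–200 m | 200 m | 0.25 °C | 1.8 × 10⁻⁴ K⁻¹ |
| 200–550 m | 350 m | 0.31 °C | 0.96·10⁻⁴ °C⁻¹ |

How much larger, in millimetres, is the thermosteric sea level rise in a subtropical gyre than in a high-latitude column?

427 mm larger

A Layer 1: 1.8 × 110 × 3.4×10⁻⁴ = 0.06732 m
A 2.9×10⁻⁴ × 0.7 × 780 = 0.15834 m
A 890–2590 m: 1700 × 0.65 × 2×10⁻⁴ = 0.22100 m
A total: 0.44666 m
B Layer 1: 1.8×10⁻⁴ × 200 × 0.25 = 0.00900 m
B Layer 2: 350 × 0.96×10⁻⁴ × 0.31 = 0.010416 m
B total: 0.019416 m
Difference: 0.44666 − 0.019416 = 0.427244 m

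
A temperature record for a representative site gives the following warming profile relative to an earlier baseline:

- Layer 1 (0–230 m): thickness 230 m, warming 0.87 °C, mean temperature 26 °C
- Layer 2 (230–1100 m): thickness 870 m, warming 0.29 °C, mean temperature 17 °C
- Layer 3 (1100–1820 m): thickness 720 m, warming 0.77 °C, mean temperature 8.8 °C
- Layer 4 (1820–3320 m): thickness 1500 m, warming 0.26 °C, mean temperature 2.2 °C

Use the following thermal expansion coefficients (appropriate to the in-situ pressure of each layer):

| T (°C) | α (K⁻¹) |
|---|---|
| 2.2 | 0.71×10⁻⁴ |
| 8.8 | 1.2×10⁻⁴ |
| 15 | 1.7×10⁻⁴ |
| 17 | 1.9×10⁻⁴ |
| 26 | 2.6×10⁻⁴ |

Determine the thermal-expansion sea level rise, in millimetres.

Δh ≈ 190 mm

Layer 1 at 26 °C → α = 2.6×10⁻⁴ K⁻¹
Layer 2 at 17 °C → α = 1.9×10⁻⁴ K⁻¹
Layer 3 at 8.8 °C → α = 1.2×10⁻⁴ K⁻¹
Layer 4 at 2.2 °C → α = 0.71×10⁻⁴ K⁻¹
Layer 1: 2.6×10⁻⁴ × 230 × 0.87 = 0.052026 m
870 × 0.29 × 1.9×10⁻⁴ = 0.047937 m
Layer 3: 1.2×10⁻⁴ × 0.77 × 720 = 0.066528 m
1820–3320 m: 0.26 × 1500 × 0.71×10⁻⁴ = 0.02769 m
Δh = 0.052026 + 0.047937 + 0.066528 + 0.02769 = 0.194181 m ≈ 190 mm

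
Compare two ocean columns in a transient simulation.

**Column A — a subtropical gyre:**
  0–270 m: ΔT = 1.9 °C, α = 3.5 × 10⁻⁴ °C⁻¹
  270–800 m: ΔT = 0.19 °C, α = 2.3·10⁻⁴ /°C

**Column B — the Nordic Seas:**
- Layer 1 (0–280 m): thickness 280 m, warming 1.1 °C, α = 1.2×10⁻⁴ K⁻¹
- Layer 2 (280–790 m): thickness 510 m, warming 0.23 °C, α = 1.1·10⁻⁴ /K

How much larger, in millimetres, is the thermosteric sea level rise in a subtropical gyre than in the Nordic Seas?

A 1.9 × 270 × 3.5×10⁻⁴ = 0.17955 m
A Layer 2: 2.3×10⁻⁴ × 530 × 0.19 = 0.023161 m
A total: 0.202711 m
B 1.1 × 280 × 1.2×10⁻⁴ = 0.03696 m
B Layer 2: 1.1×10⁻⁴ × 510 × 0.23 = 0.012903 m
B total: 0.049863 m
Difference: 0.202711 − 0.049863 = 0.152848 m

Δh_A − Δh_B ≈ 153 mm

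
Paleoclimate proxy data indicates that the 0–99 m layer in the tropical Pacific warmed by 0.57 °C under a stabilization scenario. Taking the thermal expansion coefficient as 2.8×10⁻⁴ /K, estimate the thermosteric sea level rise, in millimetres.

Δh = αΔT·H = 2.8×10⁻⁴ × 0.57 × 99 = 0.0158004 m

Δh ≈ 16 mm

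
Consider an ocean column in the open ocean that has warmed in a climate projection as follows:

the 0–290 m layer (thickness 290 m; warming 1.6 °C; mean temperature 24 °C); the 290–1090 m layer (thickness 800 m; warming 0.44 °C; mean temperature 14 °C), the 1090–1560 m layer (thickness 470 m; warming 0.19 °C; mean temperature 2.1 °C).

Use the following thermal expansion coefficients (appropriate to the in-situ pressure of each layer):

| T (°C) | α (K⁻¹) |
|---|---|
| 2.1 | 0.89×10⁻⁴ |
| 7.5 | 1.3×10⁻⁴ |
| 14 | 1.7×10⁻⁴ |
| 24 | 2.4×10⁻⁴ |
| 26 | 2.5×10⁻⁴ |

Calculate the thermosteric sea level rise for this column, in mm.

179 mm

Layer 1 at 24 °C → α = 2.4×10⁻⁴ K⁻¹
Layer 2 at 14 °C → α = 1.7×10⁻⁴ K⁻¹
Layer 3 at 2.1 °C → α = 0.89×10⁻⁴ K⁻¹
1.6 × 2.4×10⁻⁴ × 290 = 0.11136 m
800 × 1.7×10⁻⁴ × 0.44 = 0.05984 m
Layer 3: 470 × 0.89×10⁻⁴ × 0.19 = 0.0079477 m
Δh = 0.11136 + 0.05984 + 0.0079477 = 0.1791477 m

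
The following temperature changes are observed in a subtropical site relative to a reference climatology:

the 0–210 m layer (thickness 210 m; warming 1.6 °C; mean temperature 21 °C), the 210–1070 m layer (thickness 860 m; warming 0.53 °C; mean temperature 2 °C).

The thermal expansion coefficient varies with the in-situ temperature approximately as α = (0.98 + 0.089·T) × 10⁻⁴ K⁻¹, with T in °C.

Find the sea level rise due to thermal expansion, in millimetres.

about 149 mm

Layer 1: α = (0.98 + 0.089×21)×10⁻⁴ = 2.849×10⁻⁴ K⁻¹
Layer 2: α = (0.98 + 0.089×2)×10⁻⁴ = 1.158×10⁻⁴ K⁻¹
Layer 1: 2.849×10⁻⁴ × 210 × 1.6 = 0.0957264 m
210–1070 m: 1.158×10⁻⁴ × 0.53 × 860 = 0.05278164 m
Δh = 0.0957264 + 0.05278164 = 0.14850804 m ≈ 149 mm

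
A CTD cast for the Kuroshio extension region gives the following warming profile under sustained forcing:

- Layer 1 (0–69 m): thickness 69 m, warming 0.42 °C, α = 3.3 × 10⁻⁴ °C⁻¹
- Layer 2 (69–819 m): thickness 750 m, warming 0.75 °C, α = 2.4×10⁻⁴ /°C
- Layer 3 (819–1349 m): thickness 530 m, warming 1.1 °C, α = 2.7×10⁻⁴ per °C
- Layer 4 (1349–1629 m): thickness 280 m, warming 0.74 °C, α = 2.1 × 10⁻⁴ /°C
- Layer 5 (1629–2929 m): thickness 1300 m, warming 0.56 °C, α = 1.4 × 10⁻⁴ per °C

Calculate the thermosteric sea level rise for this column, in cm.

Layer 1: 3.3×10⁻⁴ × 69 × 0.42 = 0.0095634 m
0.75 × 750 × 2.4×10⁻⁴ = 0.13500 m
2.7×10⁻⁴ × 1.1 × 530 = 0.15741 m
1349–1629 m: 280 × 2.1×10⁻⁴ × 0.74 = 0.043512 m
Layer 5: 1300 × 0.56 × 1.4×10⁻⁴ = 0.10192 m
Δh = 0.0095634 + 0.13500 + 0.15741 + 0.043512 + 0.10192 = 0.4474054 m

about 44.7 cm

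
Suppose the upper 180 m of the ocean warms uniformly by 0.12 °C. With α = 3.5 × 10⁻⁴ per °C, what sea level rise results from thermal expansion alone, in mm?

Δh = αΔT·H = 3.5×10⁻⁴ × 0.12 × 180 = 0.00756 m

7.56 mm of thermosteric rise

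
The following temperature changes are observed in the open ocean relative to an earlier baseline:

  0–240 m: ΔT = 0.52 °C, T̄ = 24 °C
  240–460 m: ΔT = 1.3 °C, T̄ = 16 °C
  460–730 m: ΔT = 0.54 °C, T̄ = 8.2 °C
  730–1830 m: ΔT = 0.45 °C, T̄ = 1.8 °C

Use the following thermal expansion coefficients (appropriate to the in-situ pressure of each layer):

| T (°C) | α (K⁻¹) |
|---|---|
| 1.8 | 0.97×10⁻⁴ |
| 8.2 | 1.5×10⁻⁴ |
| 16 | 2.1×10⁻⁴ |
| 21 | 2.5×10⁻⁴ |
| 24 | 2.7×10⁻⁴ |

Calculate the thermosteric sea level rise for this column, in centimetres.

Δh ≈ 16 cm

Layer 1 at 24 °C → α = 2.7×10⁻⁴ K⁻¹
Layer 2 at 16 °C → α = 2.1×10⁻⁴ K⁻¹
Layer 3 at 8.2 °C → α = 1.5×10⁻⁴ K⁻¹
Layer 4 at 1.8 °C → α = 0.97×10⁻⁴ K⁻¹
Layer 1: 0.52 × 2.7×10⁻⁴ × 240 = 0.033696 m
220 × 2.1×10⁻⁴ × 1.3 = 0.06006 m
Layer 3: 270 × 0.54 × 1.5×10⁻⁴ = 0.02187 m
Layer 4: 0.45 × 1100 × 0.97×10⁻⁴ = 0.048015 m
Δh = 0.033696 + 0.06006 + 0.02187 + 0.048015 = 0.163641 m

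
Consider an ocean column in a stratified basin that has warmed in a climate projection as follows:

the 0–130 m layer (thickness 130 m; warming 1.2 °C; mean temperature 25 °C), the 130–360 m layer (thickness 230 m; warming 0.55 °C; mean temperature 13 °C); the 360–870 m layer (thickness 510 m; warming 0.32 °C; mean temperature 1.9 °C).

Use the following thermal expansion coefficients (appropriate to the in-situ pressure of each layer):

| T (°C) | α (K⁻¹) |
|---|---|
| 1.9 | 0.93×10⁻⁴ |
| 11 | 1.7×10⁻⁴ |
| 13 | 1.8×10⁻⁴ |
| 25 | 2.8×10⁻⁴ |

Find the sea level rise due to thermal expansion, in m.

Layer 1 at 25 °C → α = 2.8×10⁻⁴ K⁻¹
Layer 2 at 13 °C → α = 1.8×10⁻⁴ K⁻¹
Layer 3 at 1.9 °C → α = 0.93×10⁻⁴ K⁻¹
0–130 m: 1.2 × 2.8×10⁻⁴ × 130 = 0.04368 m
0.55 × 1.8×10⁻⁴ × 230 = 0.02277 m
360–870 m: 0.32 × 510 × 0.93×10⁻⁴ = 0.0151776 m
Δh = 0.04368 + 0.02277 + 0.0151776 = 0.0816276 m ≈ 0.082 m

about 0.082 m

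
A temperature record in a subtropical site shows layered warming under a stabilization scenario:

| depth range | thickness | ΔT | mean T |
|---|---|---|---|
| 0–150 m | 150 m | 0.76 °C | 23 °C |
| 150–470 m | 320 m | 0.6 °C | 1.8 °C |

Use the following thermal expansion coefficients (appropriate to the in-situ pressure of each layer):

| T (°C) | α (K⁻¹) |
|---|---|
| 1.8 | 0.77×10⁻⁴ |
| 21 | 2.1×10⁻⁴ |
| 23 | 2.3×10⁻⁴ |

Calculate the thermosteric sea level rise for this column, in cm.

about 4.10 cm

Layer 1 at 23 °C → α = 2.3×10⁻⁴ K⁻¹
Layer 2 at 1.8 °C → α = 0.77×10⁻⁴ K⁻¹
Layer 1: 2.3×10⁻⁴ × 0.76 × 150 = 0.02622 m
320 × 0.6 × 0.77×10⁻⁴ = 0.014784 m
Δh = 0.02622 + 0.014784 = 0.041004 m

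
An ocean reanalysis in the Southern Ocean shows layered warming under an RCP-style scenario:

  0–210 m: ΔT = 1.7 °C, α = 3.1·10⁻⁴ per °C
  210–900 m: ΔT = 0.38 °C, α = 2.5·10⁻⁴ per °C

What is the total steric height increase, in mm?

180 mm of thermosteric rise

210 × 1.7 × 3.1×10⁻⁴ = 0.11067 m
210–900 m: 690 × 0.38 × 2.5×10⁻⁴ = 0.06555 m
Δh = 0.11067 + 0.06555 = 0.17622 m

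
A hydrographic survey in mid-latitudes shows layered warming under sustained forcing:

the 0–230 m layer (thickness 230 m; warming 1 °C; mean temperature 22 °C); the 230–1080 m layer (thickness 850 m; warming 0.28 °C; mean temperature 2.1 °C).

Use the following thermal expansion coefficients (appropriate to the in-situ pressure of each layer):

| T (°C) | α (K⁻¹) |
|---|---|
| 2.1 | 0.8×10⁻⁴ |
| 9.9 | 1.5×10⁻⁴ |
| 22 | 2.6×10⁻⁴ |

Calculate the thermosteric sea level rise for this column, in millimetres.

Layer 1 at 22 °C → α = 2.6×10⁻⁴ K⁻¹
Layer 2 at 2.1 °C → α = 0.8×10⁻⁴ K⁻¹
Layer 1: 1 × 2.6×10⁻⁴ × 230 = 0.05980 m
230–1080 m: 850 × 0.8×10⁻⁴ × 0.28 = 0.01904 m
Δh = 0.05980 + 0.01904 = 0.07884 m

Δh ≈ 78.8 mm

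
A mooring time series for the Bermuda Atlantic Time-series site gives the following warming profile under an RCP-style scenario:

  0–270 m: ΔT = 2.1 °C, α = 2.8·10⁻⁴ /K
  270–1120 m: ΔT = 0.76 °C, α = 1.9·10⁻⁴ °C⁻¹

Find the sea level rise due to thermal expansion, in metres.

0.282 m

0–270 m: 2.8×10⁻⁴ × 270 × 2.1 = 0.15876 m
Layer 2: 1.9×10⁻⁴ × 850 × 0.76 = 0.12274 m
Δh = 0.15876 + 0.12274 = 0.28150 m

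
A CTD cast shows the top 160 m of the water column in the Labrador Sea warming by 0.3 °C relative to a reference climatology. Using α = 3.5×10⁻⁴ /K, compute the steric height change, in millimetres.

Δh = αΔT·H = 3.5×10⁻⁴ × 0.3 × 160 = 0.01680 m

Δh = 16.8 mm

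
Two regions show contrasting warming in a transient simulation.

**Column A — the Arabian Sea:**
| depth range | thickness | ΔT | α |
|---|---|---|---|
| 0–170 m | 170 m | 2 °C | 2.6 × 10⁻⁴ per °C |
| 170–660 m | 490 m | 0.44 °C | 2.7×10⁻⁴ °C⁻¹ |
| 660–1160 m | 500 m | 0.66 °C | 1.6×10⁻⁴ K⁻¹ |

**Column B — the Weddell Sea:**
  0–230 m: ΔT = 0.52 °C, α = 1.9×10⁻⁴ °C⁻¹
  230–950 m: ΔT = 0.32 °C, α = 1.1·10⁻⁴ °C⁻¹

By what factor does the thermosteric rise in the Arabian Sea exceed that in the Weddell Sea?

A 2.6×10⁻⁴ × 2 × 170 = 0.08840 m
A 0.44 × 490 × 2.7×10⁻⁴ = 0.058212 m
A 660–1160 m: 500 × 1.6×10⁻⁴ × 0.66 = 0.05280 m
A total: 0.199412 m
B Layer 1: 1.9×10⁻⁴ × 230 × 0.52 = 0.022724 m
B 1.1×10⁻⁴ × 720 × 0.32 = 0.025344 m
B total: 0.048068 m
Ratio: 0.199412 / 0.048068 ≈ 4.149

≈ 4.15×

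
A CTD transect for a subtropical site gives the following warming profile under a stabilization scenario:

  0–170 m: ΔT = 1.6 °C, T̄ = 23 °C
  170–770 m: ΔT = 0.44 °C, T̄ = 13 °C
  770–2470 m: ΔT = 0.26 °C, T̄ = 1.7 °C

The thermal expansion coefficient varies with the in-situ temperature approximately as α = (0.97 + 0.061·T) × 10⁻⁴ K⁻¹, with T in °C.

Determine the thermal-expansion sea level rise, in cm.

15.9 cm of thermosteric rise

Layer 1: α = (0.97 + 0.061×23)×10⁻⁴ = 2.373×10⁻⁴ K⁻¹
Layer 2: α = (0.97 + 0.061×13)×10⁻⁴ = 1.763×10⁻⁴ K⁻¹
Layer 3: α = (0.97 + 0.061×1.7)×10⁻⁴ = 1.0737×10⁻⁴ K⁻¹
0–170 m: 170 × 2.373×10⁻⁴ × 1.6 = 0.0645456 m
600 × 1.763×10⁻⁴ × 0.44 = 0.0465432 m
Layer 3: 1700 × 0.26 × 1.0737×10⁻⁴ = 0.04745754 m
Δh = 0.0645456 + 0.0465432 + 0.04745754 = 0.15854634 m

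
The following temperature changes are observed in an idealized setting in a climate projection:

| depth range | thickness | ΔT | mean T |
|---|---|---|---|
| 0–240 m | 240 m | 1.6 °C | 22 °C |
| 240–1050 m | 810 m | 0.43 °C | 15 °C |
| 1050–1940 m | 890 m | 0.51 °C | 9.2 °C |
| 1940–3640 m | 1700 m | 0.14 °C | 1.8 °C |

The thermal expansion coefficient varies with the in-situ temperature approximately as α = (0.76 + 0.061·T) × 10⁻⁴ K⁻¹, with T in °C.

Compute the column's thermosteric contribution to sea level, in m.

Δh = 0.220 m

Layer 1: α = (0.76 + 0.061×22)×10⁻⁴ = 2.102×10⁻⁴ K⁻¹
Layer 2: α = (0.76 + 0.061×15)×10⁻⁴ = 1.675×10⁻⁴ K⁻¹
Layer 3: α = (0.76 + 0.061×9.2)×10⁻⁴ = 1.3212×10⁻⁴ K⁻¹
Layer 4: α = (0.76 + 0.061×1.8)×10⁻⁴ = 0.8698×10⁻⁴ K⁻¹
1.6 × 240 × 2.102×10⁻⁴ = 0.0807168 m
Layer 2: 0.43 × 1.675×10⁻⁴ × 810 = 0.05834025 m
1050–1940 m: 1.3212×10⁻⁴ × 0.51 × 890 = 0.059969268 m
1700 × 0.14 × 0.8698×10⁻⁴ = 0.02070124 m
Δh = 0.0807168 + 0.05834025 + 0.059969268 + 0.02070124 = 0.219727558 m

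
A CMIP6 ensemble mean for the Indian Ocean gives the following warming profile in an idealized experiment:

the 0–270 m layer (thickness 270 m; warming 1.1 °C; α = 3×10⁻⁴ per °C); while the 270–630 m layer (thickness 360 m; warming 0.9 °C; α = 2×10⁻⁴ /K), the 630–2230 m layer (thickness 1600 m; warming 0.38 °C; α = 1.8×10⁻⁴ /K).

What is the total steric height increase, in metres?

0–270 m: 1.1 × 3×10⁻⁴ × 270 = 0.08910 m
270–630 m: 0.9 × 360 × 2×10⁻⁴ = 0.06480 m
630–2230 m: 1.8×10⁻⁴ × 1600 × 0.38 = 0.10944 m
Δh = 0.08910 + 0.06480 + 0.10944 = 0.26334 m ≈ 0.263 m

Δh ≈ 0.263 m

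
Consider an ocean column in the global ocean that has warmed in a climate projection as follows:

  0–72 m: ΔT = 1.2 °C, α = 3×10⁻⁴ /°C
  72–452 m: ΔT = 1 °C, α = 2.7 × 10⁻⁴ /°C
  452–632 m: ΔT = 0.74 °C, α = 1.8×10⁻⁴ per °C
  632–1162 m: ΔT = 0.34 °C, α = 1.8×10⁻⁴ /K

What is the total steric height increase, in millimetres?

about 185 mm

Layer 1: 3×10⁻⁴ × 72 × 1.2 = 0.02592 m
Layer 2: 1 × 380 × 2.7×10⁻⁴ = 0.10260 m
0.74 × 180 × 1.8×10⁻⁴ = 0.023976 m
632–1162 m: 1.8×10⁻⁴ × 0.34 × 530 = 0.032436 m
Δh = 0.02592 + 0.10260 + 0.023976 + 0.032436 = 0.184932 m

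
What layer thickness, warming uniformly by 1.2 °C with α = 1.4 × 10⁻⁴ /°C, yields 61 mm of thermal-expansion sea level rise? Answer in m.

H = Δh/(αΔT) = 0.061 / (1.4×10⁻⁴ × 1.2) ≈ 363.1 m

H ≈ 363 m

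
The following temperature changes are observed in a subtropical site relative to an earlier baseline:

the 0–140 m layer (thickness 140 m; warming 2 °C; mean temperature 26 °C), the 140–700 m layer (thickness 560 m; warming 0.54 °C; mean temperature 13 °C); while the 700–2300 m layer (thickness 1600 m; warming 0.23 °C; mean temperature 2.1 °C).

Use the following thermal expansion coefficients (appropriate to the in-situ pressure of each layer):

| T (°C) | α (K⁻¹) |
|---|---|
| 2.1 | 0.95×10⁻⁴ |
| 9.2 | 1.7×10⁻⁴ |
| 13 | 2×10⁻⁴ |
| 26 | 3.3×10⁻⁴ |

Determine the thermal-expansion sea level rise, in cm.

Layer 1 at 26 °C → α = 3.3×10⁻⁴ K⁻¹
Layer 2 at 13 °C → α = 2×10⁻⁴ K⁻¹
Layer 3 at 2.1 °C → α = 0.95×10⁻⁴ K⁻¹
3.3×10⁻⁴ × 140 × 2 = 0.09240 m
140–700 m: 560 × 2×10⁻⁴ × 0.54 = 0.06048 m
Layer 3: 0.23 × 1600 × 0.95×10⁻⁴ = 0.03496 m
Δh = 0.09240 + 0.06048 + 0.03496 = 0.18784 m

Δh = 19 cm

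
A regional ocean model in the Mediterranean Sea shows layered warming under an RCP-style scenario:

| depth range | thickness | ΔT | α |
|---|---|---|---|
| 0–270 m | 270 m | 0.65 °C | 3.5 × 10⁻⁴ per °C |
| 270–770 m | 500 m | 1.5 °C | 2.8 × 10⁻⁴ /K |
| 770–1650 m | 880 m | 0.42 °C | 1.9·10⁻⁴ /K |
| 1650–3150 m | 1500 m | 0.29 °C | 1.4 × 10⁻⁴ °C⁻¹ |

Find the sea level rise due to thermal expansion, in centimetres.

Δh = 40.3 cm

Layer 1: 0.65 × 270 × 3.5×10⁻⁴ = 0.061425 m
270–770 m: 1.5 × 500 × 2.8×10⁻⁴ = 0.21000 m
770–1650 m: 1.9×10⁻⁴ × 0.42 × 880 = 0.070224 m
1650–3150 m: 1.4×10⁻⁴ × 1500 × 0.29 = 0.06090 m
Δh = 0.061425 + 0.21000 + 0.070224 + 0.06090 = 0.402549 m ≈ 40.3 cm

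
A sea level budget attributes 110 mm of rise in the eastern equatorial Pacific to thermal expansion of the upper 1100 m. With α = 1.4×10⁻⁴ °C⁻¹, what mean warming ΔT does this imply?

ΔT = Δh/(αH) = 0.11 / (1.4×10⁻⁴ × 1100) ≈ 0.7143 °C

0.71 °C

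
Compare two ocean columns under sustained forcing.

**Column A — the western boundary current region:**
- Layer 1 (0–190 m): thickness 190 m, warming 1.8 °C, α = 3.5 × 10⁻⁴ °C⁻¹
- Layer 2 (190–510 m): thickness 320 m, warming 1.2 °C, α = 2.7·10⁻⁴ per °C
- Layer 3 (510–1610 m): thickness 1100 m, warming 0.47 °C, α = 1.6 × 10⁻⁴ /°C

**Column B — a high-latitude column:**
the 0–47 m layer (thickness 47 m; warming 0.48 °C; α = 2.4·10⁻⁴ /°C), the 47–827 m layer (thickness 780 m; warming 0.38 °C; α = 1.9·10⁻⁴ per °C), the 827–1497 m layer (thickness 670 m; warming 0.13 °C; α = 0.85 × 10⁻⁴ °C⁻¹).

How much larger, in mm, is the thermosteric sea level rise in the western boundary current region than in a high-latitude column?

A 0–190 m: 1.8 × 190 × 3.5×10⁻⁴ = 0.11970 m
A 320 × 2.7×10⁻⁴ × 1.2 = 0.10368 m
A 1.6×10⁻⁴ × 1100 × 0.47 = 0.08272 m
A total: 0.30610 m
B 0–47 m: 0.48 × 47 × 2.4×10⁻⁴ = 0.0054144 m
B Layer 2: 0.38 × 780 × 1.9×10⁻⁴ = 0.056316 m
B Layer 3: 670 × 0.13 × 0.85×10⁻⁴ = 0.0074035 m
B total: 0.0691339 m
Difference: 0.30610 − 0.0691339 = 0.2369661 m

237 mm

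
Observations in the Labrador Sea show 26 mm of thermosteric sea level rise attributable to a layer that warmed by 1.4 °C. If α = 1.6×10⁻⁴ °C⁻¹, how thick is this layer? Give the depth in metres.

H = Δh/(αΔT) = 0.026 / (1.6×10⁻⁴ × 1.4) ≈ 116.1 m

H ≈ 116 m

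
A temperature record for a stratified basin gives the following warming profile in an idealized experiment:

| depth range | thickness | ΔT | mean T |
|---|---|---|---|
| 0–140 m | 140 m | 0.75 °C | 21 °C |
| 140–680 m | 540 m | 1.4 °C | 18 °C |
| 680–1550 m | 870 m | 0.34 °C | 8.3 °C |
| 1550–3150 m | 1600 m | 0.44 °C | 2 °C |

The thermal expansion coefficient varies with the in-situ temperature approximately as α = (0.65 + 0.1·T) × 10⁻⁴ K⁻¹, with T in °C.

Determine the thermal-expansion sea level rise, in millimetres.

Δh ≈ 318 mm

Layer 1: α = (0.65 + 0.1×21)×10⁻⁴ = 2.75×10⁻⁴ K⁻¹
Layer 2: α = (0.65 + 0.1×18)×10⁻⁴ = 2.45×10⁻⁴ K⁻¹
Layer 3: α = (0.65 + 0.1×8.3)×10⁻⁴ = 1.48×10⁻⁴ K⁻¹
Layer 4: α = (0.65 + 0.1×2)×10⁻⁴ = 0.85×10⁻⁴ K⁻¹
0–140 m: 0.75 × 2.75×10⁻⁴ × 140 = 0.028875 m
1.4 × 540 × 2.45×10⁻⁴ = 0.18522 m
Layer 3: 1.48×10⁻⁴ × 870 × 0.34 = 0.0437784 m
1550–3150 m: 0.44 × 1600 × 0.85×10⁻⁴ = 0.05984 m
Δh = 0.028875 + 0.18522 + 0.0437784 + 0.05984 = 0.3177134 m ≈ 318 mm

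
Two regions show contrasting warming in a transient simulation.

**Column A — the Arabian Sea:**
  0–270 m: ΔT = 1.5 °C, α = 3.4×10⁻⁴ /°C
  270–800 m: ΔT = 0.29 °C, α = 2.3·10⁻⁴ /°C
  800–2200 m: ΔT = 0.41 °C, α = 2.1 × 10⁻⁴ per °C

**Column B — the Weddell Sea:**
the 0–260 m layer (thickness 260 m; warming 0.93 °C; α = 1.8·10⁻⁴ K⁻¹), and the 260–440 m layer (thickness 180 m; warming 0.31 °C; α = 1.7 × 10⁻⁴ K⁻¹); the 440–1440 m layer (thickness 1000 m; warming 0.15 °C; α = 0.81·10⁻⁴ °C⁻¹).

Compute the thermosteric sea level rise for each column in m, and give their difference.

A 0–270 m: 1.5 × 270 × 3.4×10⁻⁴ = 0.13770 m
A 270–800 m: 0.29 × 530 × 2.3×10⁻⁴ = 0.035351 m
A 1400 × 0.41 × 2.1×10⁻⁴ = 0.12054 m
A total: 0.293591 m
B 0.93 × 1.8×10⁻⁴ × 260 = 0.043524 m
B 260–440 m: 1.7×10⁻⁴ × 180 × 0.31 = 0.009486 m
B 1000 × 0.81×10⁻⁴ × 0.15 = 0.01215 m
B total: 0.06516 m
Difference: 0.293591 − 0.06516 = 0.228431 m

A: 0.29 m; B: 0.065 m; difference 0.23 m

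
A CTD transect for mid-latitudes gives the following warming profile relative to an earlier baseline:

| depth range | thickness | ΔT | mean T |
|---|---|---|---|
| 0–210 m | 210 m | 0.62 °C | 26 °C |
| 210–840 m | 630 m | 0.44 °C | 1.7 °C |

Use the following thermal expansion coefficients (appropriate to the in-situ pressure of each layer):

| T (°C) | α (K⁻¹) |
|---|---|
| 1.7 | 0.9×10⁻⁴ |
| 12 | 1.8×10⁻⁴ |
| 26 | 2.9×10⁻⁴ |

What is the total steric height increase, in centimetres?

Layer 1 at 26 °C → α = 2.9×10⁻⁴ K⁻¹
Layer 2 at 1.7 °C → α = 0.9×10⁻⁴ K⁻¹
2.9×10⁻⁴ × 0.62 × 210 = 0.037758 m
Layer 2: 630 × 0.44 × 0.9×10⁻⁴ = 0.024948 m
Δh = 0.037758 + 0.024948 = 0.062706 m

6.3 cm of thermosteric rise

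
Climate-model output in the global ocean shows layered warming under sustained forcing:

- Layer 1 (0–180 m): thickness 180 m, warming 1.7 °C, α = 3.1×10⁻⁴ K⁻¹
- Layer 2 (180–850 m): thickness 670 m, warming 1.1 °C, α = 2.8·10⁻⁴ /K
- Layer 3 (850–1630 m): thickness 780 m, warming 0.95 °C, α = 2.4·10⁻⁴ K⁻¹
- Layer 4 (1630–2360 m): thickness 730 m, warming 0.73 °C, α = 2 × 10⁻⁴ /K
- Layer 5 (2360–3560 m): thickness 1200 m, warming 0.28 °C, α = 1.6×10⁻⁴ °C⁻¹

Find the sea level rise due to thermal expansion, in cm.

180 × 1.7 × 3.1×10⁻⁴ = 0.09486 m
180–850 m: 670 × 2.8×10⁻⁴ × 1.1 = 0.20636 m
Layer 3: 2.4×10⁻⁴ × 780 × 0.95 = 0.17784 m
2×10⁻⁴ × 730 × 0.73 = 0.10658 m
Layer 5: 0.28 × 1.6×10⁻⁴ × 1200 = 0.05376 m
Δh = 0.09486 + 0.20636 + 0.17784 + 0.10658 + 0.05376 = 0.63940 m ≈ 63.9 cm

about 63.9 cm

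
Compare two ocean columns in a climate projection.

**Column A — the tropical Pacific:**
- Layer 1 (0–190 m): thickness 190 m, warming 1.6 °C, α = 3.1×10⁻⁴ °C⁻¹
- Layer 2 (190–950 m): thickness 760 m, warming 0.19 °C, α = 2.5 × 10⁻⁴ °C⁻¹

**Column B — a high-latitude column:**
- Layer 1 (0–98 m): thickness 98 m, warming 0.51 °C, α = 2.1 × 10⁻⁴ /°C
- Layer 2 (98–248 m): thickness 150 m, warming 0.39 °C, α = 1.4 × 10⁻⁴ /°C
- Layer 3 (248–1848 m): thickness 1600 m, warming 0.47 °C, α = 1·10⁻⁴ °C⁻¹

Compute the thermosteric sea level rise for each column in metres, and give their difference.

A 0–190 m: 1.6 × 190 × 3.1×10⁻⁴ = 0.09424 m
A Layer 2: 2.5×10⁻⁴ × 0.19 × 760 = 0.03610 m
A total: 0.13034 m
B 2.1×10⁻⁴ × 0.51 × 98 = 0.0104958 m
B 98–248 m: 1.4×10⁻⁴ × 150 × 0.39 = 0.00819 m
B 1600 × 1×10⁻⁴ × 0.47 = 0.07520 m
B total: 0.0938858 m
Difference: 0.13034 − 0.0938858 = 0.0364542 m

Δh_A ≈ 0.13 m, Δh_B ≈ 0.094 m; difference ≈ 0.036 m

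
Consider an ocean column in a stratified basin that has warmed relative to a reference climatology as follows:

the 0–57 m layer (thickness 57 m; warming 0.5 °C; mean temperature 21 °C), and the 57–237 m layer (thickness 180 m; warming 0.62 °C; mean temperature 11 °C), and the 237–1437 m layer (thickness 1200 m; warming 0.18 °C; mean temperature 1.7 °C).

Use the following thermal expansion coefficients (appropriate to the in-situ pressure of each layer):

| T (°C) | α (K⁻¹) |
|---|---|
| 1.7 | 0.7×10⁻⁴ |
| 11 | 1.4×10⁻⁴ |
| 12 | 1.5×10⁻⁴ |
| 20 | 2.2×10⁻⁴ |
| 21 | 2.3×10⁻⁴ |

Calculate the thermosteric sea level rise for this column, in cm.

Δh = 3.73 cm

Layer 1 at 21 °C → α = 2.3×10⁻⁴ K⁻¹
Layer 2 at 11 °C → α = 1.4×10⁻⁴ K⁻¹
Layer 3 at 1.7 °C → α = 0.7×10⁻⁴ K⁻¹
0–57 m: 0.5 × 2.3×10⁻⁴ × 57 = 0.006555 m
Layer 2: 180 × 0.62 × 1.4×10⁻⁴ = 0.015624 m
Layer 3: 1200 × 0.18 × 0.7×10⁻⁴ = 0.01512 m
Δh = 0.006555 + 0.015624 + 0.01512 = 0.037299 m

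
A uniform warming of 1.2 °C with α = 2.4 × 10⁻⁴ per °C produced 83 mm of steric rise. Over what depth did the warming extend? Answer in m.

290 m

H = Δh/(αΔT) = 0.083 / (2.4×10⁻⁴ × 1.2) ≈ 288.2 m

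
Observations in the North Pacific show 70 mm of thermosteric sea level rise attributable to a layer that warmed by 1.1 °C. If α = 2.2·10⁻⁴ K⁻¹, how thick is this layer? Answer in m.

289 m

H = Δh/(αΔT) = 0.07 / (2.2×10⁻⁴ × 1.1) ≈ 289.3 m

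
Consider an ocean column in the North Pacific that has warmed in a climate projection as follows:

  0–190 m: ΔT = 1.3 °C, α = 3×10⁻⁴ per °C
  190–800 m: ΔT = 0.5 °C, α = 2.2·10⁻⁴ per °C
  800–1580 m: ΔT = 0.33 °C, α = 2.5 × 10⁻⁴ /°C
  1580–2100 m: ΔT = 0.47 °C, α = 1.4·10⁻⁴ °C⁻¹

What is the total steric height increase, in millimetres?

1.3 × 190 × 3×10⁻⁴ = 0.07410 m
190–800 m: 2.2×10⁻⁴ × 0.5 × 610 = 0.06710 m
Layer 3: 780 × 2.5×10⁻⁴ × 0.33 = 0.06435 m
1.4×10⁻⁴ × 0.47 × 520 = 0.034216 m
Δh = 0.07410 + 0.06710 + 0.06435 + 0.034216 = 0.239766 m ≈ 240 mm

Δh = 240 mm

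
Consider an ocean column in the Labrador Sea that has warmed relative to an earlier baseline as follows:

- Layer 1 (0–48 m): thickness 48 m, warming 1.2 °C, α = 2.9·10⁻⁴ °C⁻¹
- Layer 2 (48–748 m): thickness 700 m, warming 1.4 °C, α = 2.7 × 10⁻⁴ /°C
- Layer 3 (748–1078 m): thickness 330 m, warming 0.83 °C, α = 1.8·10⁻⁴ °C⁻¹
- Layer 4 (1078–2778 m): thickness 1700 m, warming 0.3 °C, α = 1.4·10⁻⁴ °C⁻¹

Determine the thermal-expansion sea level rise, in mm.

0–48 m: 1.2 × 2.9×10⁻⁴ × 48 = 0.016704 m
Layer 2: 1.4 × 2.7×10⁻⁴ × 700 = 0.26460 m
748–1078 m: 1.8×10⁻⁴ × 0.83 × 330 = 0.049302 m
1.4×10⁻⁴ × 1700 × 0.3 = 0.07140 m
Δh = 0.016704 + 0.26460 + 0.049302 + 0.07140 = 0.402006 m ≈ 402 mm

402 mm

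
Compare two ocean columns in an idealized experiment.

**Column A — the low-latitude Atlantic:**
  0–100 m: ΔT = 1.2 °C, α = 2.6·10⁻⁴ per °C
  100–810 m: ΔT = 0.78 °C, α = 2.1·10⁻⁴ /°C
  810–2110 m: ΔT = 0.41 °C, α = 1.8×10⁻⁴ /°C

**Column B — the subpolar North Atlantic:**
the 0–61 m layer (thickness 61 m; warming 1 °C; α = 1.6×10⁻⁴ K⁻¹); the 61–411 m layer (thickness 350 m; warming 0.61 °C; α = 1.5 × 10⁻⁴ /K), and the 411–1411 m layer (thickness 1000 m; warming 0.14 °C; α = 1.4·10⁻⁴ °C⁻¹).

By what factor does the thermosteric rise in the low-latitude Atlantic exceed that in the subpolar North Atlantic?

A Layer 1: 1.2 × 100 × 2.6×10⁻⁴ = 0.03120 m
A 100–810 m: 0.78 × 710 × 2.1×10⁻⁴ = 0.116298 m
A Layer 3: 1.8×10⁻⁴ × 1300 × 0.41 = 0.09594 m
A total: 0.243438 m
B 0–61 m: 1 × 1.6×10⁻⁴ × 61 = 0.00976 m
B Layer 2: 0.61 × 1.5×10⁻⁴ × 350 = 0.032025 m
B 0.14 × 1000 × 1.4×10⁻⁴ = 0.01960 m
B total: 0.061385 m
Ratio: 0.243438 / 0.061385 ≈ 3.966

a factor of 3.97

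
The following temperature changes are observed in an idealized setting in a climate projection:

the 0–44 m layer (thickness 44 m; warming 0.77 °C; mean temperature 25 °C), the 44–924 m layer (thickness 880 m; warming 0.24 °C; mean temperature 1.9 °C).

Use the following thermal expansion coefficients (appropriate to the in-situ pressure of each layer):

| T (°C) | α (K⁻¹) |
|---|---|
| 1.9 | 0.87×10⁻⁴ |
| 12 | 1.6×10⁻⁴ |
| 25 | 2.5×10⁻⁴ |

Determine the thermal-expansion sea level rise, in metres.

0.0268 m of thermosteric rise

Layer 1 at 25 °C → α = 2.5×10⁻⁴ K⁻¹
Layer 2 at 1.9 °C → α = 0.87×10⁻⁴ K⁻¹
0–44 m: 44 × 2.5×10⁻⁴ × 0.77 = 0.00847 m
0.87×10⁻⁴ × 0.24 × 880 = 0.0183744 m
Δh = 0.00847 + 0.0183744 = 0.0268444 m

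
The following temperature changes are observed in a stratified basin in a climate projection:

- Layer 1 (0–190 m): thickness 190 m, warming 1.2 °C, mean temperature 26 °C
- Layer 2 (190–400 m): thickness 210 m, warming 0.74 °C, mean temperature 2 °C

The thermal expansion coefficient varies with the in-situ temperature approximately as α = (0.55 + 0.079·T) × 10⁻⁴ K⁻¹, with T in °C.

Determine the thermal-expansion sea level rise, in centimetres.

Layer 1: α = (0.55 + 0.079×26)×10⁻⁴ = 2.604×10⁻⁴ K⁻¹
Layer 2: α = (0.55 + 0.079×2)×10⁻⁴ = 0.708×10⁻⁴ K⁻¹
Layer 1: 190 × 1.2 × 2.604×10⁻⁴ = 0.0593712 m
210 × 0.708×10⁻⁴ × 0.74 = 0.01100232 m
Δh = 0.0593712 + 0.01100232 = 0.07037352 m ≈ 7.04 cm

Δh ≈ 7.04 cm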